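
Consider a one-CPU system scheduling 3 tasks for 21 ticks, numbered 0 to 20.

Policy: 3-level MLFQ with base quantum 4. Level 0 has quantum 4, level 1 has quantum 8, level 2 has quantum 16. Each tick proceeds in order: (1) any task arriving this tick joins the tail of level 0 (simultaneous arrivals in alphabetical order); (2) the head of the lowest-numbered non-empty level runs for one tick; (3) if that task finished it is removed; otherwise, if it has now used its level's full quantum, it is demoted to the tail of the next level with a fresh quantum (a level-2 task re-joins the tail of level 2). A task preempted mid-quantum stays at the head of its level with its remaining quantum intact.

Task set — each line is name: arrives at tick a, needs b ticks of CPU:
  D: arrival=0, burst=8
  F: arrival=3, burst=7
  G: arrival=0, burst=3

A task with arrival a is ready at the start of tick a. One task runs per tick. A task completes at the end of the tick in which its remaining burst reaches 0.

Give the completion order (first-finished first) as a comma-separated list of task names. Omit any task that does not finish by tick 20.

completion order = G, D, F

t=0: L0/L1/L2 = DG/-/- → run D
t=1: L0/L1/L2 = DG/-/- → run D
t=2: L0/L1/L2 = DG/-/- → run D
t=3: L0/L1/L2 = DGF/-/- → run D
t=4: L0/L1/L2 = GF/D/- → run G
t=5: L0/L1/L2 = GF/D/- → run G
t=6: L0/L1/L2 = GF/D/- → run G
t=7: L0/L1/L2 = F/D/- → run F
t=8: L0/L1/L2 = F/D/- → run F
t=9: L0/L1/L2 = F/D/- → run F
t=10: L0/L1/L2 = F/D/- → run F
t=11: L0/L1/L2 = -/DF/- → run D
t=12: L0/L1/L2 = -/DF/- → run D
t=13: L0/L1/L2 = -/DF/- → run D
t=14: L0/L1/L2 = -/DF/- → run D
t=15: L0/L1/L2 = -/F/- → run F
t=16: L0/L1/L2 = -/F/- → run F
t=17: L0/L1/L2 = -/F/- → run F
t=18: (idle)
t=19: (idle)
t=20: (idle)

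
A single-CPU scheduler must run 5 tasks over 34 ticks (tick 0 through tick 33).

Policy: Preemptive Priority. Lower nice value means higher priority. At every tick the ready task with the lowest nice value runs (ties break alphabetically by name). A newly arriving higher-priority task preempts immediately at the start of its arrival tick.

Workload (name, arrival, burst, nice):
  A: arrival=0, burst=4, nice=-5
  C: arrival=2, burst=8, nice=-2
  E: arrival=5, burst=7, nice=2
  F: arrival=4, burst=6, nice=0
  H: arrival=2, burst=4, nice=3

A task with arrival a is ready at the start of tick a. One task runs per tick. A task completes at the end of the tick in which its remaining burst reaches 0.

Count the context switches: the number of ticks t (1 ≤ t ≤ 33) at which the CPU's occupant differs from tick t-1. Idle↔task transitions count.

t=0: ready={A} → run A
t=1: ready={A} → run A
t=2: ready={A,C,H} → run A
t=3: ready={A,C,H} → run A
t=4: ready={C,F,H} → run C
t=5: ready={C,E,F,H} → run C
t=6: ready={C,E,F,H} → run C
t=7: ready={C,E,F,H} → run C
t=8: ready={C,E,F,H} → run C
t=9: ready={C,E,F,H} → run C
t=10: ready={C,E,F,H} → run C
t=11: ready={C,E,F,H} → run C
t=12: ready={E,F,H} → run F
t=13: ready={E,F,H} → run F
t=14: ready={E,F,H} → run F
t=15: ready={E,F,H} → run F
t=16: ready={E,F,H} → run F
t=17: ready={E,F,H} → run F
t=18: ready={E,H} → run E
t=19: ready={E,H} → run E
t=20: ready={E,H} → run E
t=21: ready={E,H} → run E
t=22: ready={E,H} → run E
t=23: ready={E,H} → run E
t=24: ready={E,H} → run E
t=25: ready={H} → run H
t=26: ready={H} → run H
t=27: ready={H} → run H
t=28: ready={H} → run H
t=29: (idle)
t=30: (idle)
t=31: (idle)
t=32: (idle)
t=33: (idle)

context switches = 5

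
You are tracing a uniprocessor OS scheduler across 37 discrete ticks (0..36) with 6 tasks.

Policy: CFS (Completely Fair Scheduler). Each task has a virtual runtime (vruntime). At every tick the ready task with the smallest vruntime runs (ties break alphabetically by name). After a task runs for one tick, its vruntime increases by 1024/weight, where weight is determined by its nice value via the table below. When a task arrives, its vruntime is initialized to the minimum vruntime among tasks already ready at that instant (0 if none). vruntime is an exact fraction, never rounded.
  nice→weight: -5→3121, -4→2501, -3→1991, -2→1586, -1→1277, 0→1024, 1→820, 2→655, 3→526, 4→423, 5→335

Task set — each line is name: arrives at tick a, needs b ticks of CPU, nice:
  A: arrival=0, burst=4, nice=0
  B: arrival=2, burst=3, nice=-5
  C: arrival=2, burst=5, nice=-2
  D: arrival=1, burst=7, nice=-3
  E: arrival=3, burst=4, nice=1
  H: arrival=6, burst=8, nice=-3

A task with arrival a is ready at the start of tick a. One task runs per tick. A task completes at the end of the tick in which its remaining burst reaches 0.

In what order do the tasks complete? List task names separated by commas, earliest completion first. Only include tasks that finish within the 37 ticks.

t=0: vr[A=0] → run A
t=1: vr[A=1 D=1] → run A
t=2: vr[A=2 B=1 C=1 D=1] → run B
t=3: vr[A=2 B=4145/3121 C=1 D=1 E=1] → run C
t=4: vr[A=2 B=4145/3121 C=1305/793 D=1 E=1] → run D
t=5: vr[A=2 B=4145/3121 C=1305/793 D=3015/1991 E=1] → run E
t=6: vr[A=2 B=4145/3121 C=1305/793 D=3015/1991 E=461/205 H=4145/3121] → run B
t=7: vr[A=2 B=5169/3121 C=1305/793 D=3015/1991 E=461/205 H=4145/3121] → run H
t=8: vr[A=2 B=5169/3121 C=1305/793 D=3015/1991 E=461/205 H=11448599/6213911] → run D
t=9: vr[A=2 B=5169/3121 C=1305/793 D=4039/1991 E=461/205 H=11448599/6213911] → run C
t=10: vr[A=2 B=5169/3121 C=1817/793 D=4039/1991 E=461/205 H=11448599/6213911] → run B
t=11: vr[A=2 C=1817/793 D=4039/1991 E=461/205 H=11448599/6213911] → run H
t=12: vr[A=2 C=1817/793 D=4039/1991 E=461/205 H=14644503/6213911] → run A
t=13: vr[A=3 C=1817/793 D=4039/1991 E=461/205 H=14644503/6213911] → run D
t=14: vr[A=3 C=1817/793 D=5063/1991 E=461/205 H=14644503/6213911] → run E
t=15: vr[A=3 C=1817/793 D=5063/1991 E=717/205 H=14644503/6213911] → run C
t=16: vr[A=3 C=2329/793 D=5063/1991 E=717/205 H=14644503/6213911] → run H
t=17: vr[A=3 C=2329/793 D=5063/1991 E=717/205 H=17840407/6213911] → run D
t=18: vr[A=3 C=2329/793 D=6087/1991 E=717/205 H=17840407/6213911] → run H
t=19: vr[A=3 C=2329/793 D=6087/1991 E=717/205 H=21036311/6213911] → run C
t=20: vr[A=3 C=2841/793 D=6087/1991 E=717/205 H=21036311/6213911] → run A
t=21: vr[C=2841/793 D=6087/1991 E=717/205 H=21036311/6213911] → run D
t=22: vr[C=2841/793 D=7111/1991 E=717/205 H=21036311/6213911] → run H
t=23: vr[C=2841/793 D=7111/1991 E=717/205 H=24232215/6213911] → run E
t=24: vr[C=2841/793 D=7111/1991 E=973/205 H=24232215/6213911] → run D
t=25: vr[C=2841/793 D=8135/1991 E=973/205 H=24232215/6213911] → run C
t=26: vr[D=8135/1991 E=973/205 H=24232215/6213911] → run H
t=27: vr[D=8135/1991 E=973/205 H=27428119/6213911] → run D
t=28: vr[E=973/205 H=27428119/6213911] → run H
t=29: vr[E=973/205 H=30624023/6213911] → run E
t=30: vr[H=30624023/6213911] → run H
t=31: (idle)
t=32: (idle)
t=33: (idle)
t=34: (idle)
t=35: (idle)
t=36: (idle)

completion order = B, A, C, D, E, H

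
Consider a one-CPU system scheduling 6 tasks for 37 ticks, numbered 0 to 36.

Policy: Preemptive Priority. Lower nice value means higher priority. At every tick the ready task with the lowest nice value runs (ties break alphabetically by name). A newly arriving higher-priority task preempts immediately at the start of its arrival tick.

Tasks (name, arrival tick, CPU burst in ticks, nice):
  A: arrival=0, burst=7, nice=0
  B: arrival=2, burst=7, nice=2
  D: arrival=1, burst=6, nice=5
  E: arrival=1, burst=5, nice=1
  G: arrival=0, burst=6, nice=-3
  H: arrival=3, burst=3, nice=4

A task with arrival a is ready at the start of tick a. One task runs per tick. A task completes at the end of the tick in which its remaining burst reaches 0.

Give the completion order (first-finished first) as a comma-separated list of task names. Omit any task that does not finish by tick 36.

t=0: ready={A,G} → run G
t=1: ready={A,D,E,G} → run G
t=2: ready={A,B,D,E,G} → run G
t=3: ready={A,B,D,E,G,H} → run G
t=4: ready={A,B,D,E,G,H} → run G
t=5: ready={A,B,D,E,G,H} → run G
t=6: ready={A,B,D,E,H} → run A
t=7: ready={A,B,D,E,H} → run A
t=8: ready={A,B,D,E,H} → run A
t=9: ready={A,B,D,E,H} → run A
t=10: ready={A,B,D,E,H} → run A
t=11: ready={A,B,D,E,H} → run A
t=12: ready={A,B,D,E,H} → run A
t=13: ready={B,D,E,H} → run E
t=14: ready={B,D,E,H} → run E
t=15: ready={B,D,E,H} → run E
t=16: ready={B,D,E,H} → run E
t=17: ready={B,D,E,H} → run E
t=18: ready={B,D,H} → run B
t=19: ready={B,D,H} → run B
t=20: ready={B,D,H} → run B
t=21: ready={B,D,H} → run B
t=22: ready={B,D,H} → run B
t=23: ready={B,D,H} → run B
t=24: ready={B,D,H} → run B
t=25: ready={D,H} → run H
t=26: ready={D,H} → run H
t=27: ready={D,H} → run H
t=28: ready={D} → run D
t=29: ready={D} → run D
t=30: ready={D} → run D
t=31: ready={D} → run D
t=32: ready={D} → run D
t=33: ready={D} → run D
t=34: (idle)
t=35: (idle)
t=36: (idle)

completion order = G, A, E, B, H, D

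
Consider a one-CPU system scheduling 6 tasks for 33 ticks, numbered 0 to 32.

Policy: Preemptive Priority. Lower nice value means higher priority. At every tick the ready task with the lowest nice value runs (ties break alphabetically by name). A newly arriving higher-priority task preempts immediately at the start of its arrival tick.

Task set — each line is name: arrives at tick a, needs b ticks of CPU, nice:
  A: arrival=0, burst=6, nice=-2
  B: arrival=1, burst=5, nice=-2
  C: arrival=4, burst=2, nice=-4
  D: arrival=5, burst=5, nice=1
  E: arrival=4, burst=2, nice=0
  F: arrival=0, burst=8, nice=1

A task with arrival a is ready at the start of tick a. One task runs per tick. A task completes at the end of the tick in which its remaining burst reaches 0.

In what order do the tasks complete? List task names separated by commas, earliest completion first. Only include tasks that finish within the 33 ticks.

t=0: ready={A,F} → run A
t=1: ready={A,B,F} → run A
t=2: ready={A,B,F} → run A
t=3: ready={A,B,F} → run A
t=4: ready={A,B,C,E,F} → run C
t=5: ready={A,B,C,D,E,F} → run C
t=6: ready={A,B,D,E,F} → run A
t=7: ready={A,B,D,E,F} → run A
t=8: ready={B,D,E,F} → run B
t=9: ready={B,D,E,F} → run B
t=10: ready={B,D,E,F} → run B
t=11: ready={B,D,E,F} → run B
t=12: ready={B,D,E,F} → run B
t=13: ready={D,E,F} → run E
t=14: ready={D,E,F} → run E
t=15: ready={D,F} → run D
t=16: ready={D,F} → run D
t=17: ready={D,F} → run D
t=18: ready={D,F} → run D
t=19: ready={D,F} → run D
t=20: ready={F} → run F
t=21: ready={F} → run F
t=22: ready={F} → run F
t=23: ready={F} → run F
t=24: ready={F} → run F
t=25: ready={F} → run F
t=26: ready={F} → run F
t=27: ready={F} → run F
t=28: (idle)
t=29: (idle)
t=30: (idle)
t=31: (idle)
t=32: (idle)

completion order = C, A, B, E, D, F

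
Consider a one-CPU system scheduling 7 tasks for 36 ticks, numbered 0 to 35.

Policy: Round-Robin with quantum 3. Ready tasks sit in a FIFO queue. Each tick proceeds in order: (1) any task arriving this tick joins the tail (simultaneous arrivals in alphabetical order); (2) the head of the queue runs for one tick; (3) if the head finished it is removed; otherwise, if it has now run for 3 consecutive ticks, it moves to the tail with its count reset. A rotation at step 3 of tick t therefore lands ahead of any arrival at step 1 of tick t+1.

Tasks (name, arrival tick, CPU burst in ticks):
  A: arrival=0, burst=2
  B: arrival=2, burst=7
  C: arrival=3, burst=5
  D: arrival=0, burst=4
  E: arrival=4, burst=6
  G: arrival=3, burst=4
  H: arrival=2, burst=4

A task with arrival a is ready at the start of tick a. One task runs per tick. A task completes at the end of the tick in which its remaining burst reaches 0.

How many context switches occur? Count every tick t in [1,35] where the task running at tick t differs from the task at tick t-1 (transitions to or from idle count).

t=0: queue=[A,D] q_used=0 → run A
t=1: queue=[A,D] q_used=1 → run A
t=2: queue=[D,B,H] q_used=0 → run D
t=3: queue=[D,B,H,C,G] q_used=1 → run D
t=4: queue=[D,B,H,C,G,E] q_used=2 → run D
t=5: queue=[B,H,C,G,E,D] q_used=0 → run B
t=6: queue=[B,H,C,G,E,D] q_used=1 → run B
t=7: queue=[B,H,C,G,E,D] q_used=2 → run B
t=8: queue=[H,C,G,E,D,B] q_used=0 → run H
t=9: queue=[H,C,G,E,D,B] q_used=1 → run H
t=10: queue=[H,C,G,E,D,B] q_used=2 → run H
t=11: queue=[C,G,E,D,B,H] q_used=0 → run C
t=12: queue=[C,G,E,D,B,H] q_used=1 → run C
t=13: queue=[C,G,E,D,B,H] q_used=2 → run C
t=14: queue=[G,E,D,B,H,C] q_used=0 → run G
t=15: queue=[G,E,D,B,H,C] q_used=1 → run G
t=16: queue=[G,E,D,B,H,C] q_used=2 → run G
t=17: queue=[E,D,B,H,C,G] q_used=0 → run E
t=18: queue=[E,D,B,H,C,G] q_used=1 → run E
t=19: queue=[E,D,B,H,C,G] q_used=2 → run E
t=20: queue=[D,B,H,C,G,E] q_used=0 → run D
t=21: queue=[B,H,C,G,E] q_used=0 → run B
t=22: queue=[B,H,C,G,E] q_used=1 → run B
t=23: queue=[B,H,C,G,E] q_used=2 → run B
t=24: queue=[H,C,G,E,B] q_used=0 → run H
t=25: queue=[C,G,E,B] q_used=0 → run C
t=26: queue=[C,G,E,B] q_used=1 → run C
t=27: queue=[G,E,B] q_used=0 → run G
t=28: queue=[E,B] q_used=0 → run E
t=29: queue=[E,B] q_used=1 → run E
t=30: queue=[E,B] q_used=2 → run E
t=31: queue=[B] q_used=0 → run B
t=32: (idle)
t=33: (idle)
t=34: (idle)
t=35: (idle)

context switches = 14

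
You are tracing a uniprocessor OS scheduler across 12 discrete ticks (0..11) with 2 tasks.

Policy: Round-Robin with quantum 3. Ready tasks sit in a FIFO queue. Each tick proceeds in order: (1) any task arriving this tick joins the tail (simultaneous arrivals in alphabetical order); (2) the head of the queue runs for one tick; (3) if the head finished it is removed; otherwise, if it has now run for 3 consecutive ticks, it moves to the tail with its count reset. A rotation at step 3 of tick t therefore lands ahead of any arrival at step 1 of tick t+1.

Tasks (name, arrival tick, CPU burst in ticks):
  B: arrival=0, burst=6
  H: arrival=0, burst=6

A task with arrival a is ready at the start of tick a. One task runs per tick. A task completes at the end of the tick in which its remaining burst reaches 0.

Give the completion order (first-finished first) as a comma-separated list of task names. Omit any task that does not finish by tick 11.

t=0: queue=[B,H] q_used=0 → run B
t=1: queue=[B,H] q_used=1 → run B
t=2: queue=[B,H] q_used=2 → run B
t=3: queue=[H,B] q_used=0 → run H
t=4: queue=[H,B] q_used=1 → run H
t=5: queue=[H,B] q_used=2 → run H
t=6: queue=[B,H] q_used=0 → run B
t=7: queue=[B,H] q_used=1 → run B
t=8: queue=[B,H] q_used=2 → run B
t=9: queue=[H] q_used=0 → run H
t=10: queue=[H] q_used=1 → run H
t=11: queue=[H] q_used=2 → run H

completion order = B, H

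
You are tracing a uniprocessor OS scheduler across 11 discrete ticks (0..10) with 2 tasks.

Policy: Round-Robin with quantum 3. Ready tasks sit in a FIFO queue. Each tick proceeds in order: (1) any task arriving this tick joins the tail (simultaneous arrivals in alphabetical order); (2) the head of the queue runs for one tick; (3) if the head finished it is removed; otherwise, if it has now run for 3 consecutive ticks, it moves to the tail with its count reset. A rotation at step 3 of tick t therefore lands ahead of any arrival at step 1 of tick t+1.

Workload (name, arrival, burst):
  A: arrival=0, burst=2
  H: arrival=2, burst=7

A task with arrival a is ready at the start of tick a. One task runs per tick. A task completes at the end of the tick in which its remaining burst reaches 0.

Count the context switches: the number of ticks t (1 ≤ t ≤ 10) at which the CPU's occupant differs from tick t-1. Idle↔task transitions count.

context switches = 2

t=0: queue=[A] q_used=0 → run A
t=1: queue=[A] q_used=1 → run A
t=2: queue=[H] q_used=0 → run H
t=3: queue=[H] q_used=1 → run H
t=4: queue=[H] q_used=2 → run H
t=5: queue=[H] q_used=0 → run H
t=6: queue=[H] q_used=1 → run H
t=7: queue=[H] q_used=2 → run H
t=8: queue=[H] q_used=0 → run H
t=9: (idle)
t=10: (idle)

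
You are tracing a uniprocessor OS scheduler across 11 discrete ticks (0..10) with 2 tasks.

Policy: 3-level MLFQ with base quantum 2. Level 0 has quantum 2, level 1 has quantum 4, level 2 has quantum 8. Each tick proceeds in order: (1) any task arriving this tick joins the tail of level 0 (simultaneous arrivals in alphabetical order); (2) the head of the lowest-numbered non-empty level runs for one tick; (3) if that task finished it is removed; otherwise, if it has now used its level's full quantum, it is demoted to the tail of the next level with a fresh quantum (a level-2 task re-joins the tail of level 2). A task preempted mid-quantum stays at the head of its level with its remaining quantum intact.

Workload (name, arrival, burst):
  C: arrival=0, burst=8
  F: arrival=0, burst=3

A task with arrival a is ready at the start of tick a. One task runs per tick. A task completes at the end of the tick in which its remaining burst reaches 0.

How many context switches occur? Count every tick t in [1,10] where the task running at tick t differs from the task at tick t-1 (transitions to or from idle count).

t=0: L0/L1/L2 = CF/-/- → run C
t=1: L0/L1/L2 = CF/-/- → run C
t=2: L0/L1/L2 = F/C/- → run F
t=3: L0/L1/L2 = F/C/- → run F
t=4: L0/L1/L2 = -/CF/- → run C
t=5: L0/L1/L2 = -/CF/- → run C
t=6: L0/L1/L2 = -/CF/- → run C
t=7: L0/L1/L2 = -/CF/- → run C
t=8: L0/L1/L2 = -/F/C → run F
t=9: L0/L1/L2 = -/-/C → run C
t=10: L0/L1/L2 = -/-/C → run C

context switches = 4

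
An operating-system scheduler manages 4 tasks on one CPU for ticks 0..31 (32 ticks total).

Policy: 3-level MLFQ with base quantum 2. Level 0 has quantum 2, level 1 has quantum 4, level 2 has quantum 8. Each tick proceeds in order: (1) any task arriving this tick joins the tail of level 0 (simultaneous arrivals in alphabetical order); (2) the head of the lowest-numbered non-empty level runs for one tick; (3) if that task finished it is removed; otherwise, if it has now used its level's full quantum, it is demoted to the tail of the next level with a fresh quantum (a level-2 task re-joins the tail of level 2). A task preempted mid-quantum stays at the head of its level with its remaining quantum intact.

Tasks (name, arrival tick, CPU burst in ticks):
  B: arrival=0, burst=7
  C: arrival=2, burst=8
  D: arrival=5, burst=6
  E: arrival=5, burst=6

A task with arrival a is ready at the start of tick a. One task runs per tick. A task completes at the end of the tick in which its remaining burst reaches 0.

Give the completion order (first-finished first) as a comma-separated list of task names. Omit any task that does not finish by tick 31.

t=0: L0/L1/L2 = B/-/- → run B
t=1: L0/L1/L2 = B/-/- → run B
t=2: L0/L1/L2 = C/B/- → run C
t=3: L0/L1/L2 = C/B/- → run C
t=4: L0/L1/L2 = -/BC/- → run B
t=5: L0/L1/L2 = DE/BC/- → run D
t=6: L0/L1/L2 = DE/BC/- → run D
t=7: L0/L1/L2 = E/BCD/- → run E
t=8: L0/L1/L2 = E/BCD/- → run E
t=9: L0/L1/L2 = -/BCDE/- → run B
t=10: L0/L1/L2 = -/BCDE/- → run B
t=11: L0/L1/L2 = -/BCDE/- → run B
t=12: L0/L1/L2 = -/CDE/B → run C
t=13: L0/L1/L2 = -/CDE/B → run C
t=14: L0/L1/L2 = -/CDE/B → run C
t=15: L0/L1/L2 = -/CDE/B → run C
t=16: L0/L1/L2 = -/DE/BC → run D
t=17: L0/L1/L2 = -/DE/BC → run D
t=18: L0/L1/L2 = -/DE/BC → run D
t=19: L0/L1/L2 = -/DE/BC → run D
t=20: L0/L1/L2 = -/E/BC → run E
t=21: L0/L1/L2 = -/E/BC → run E
t=22: L0/L1/L2 = -/E/BC → run E
t=23: L0/L1/L2 = -/E/BC → run E
t=24: L0/L1/L2 = -/-/BC → run B
t=25: L0/L1/L2 = -/-/C → run C
t=26: L0/L1/L2 = -/-/C → run C
t=27: (idle)
t=28: (idle)
t=29: (idle)
t=30: (idle)
t=31: (idle)

completion order = D, E, B, C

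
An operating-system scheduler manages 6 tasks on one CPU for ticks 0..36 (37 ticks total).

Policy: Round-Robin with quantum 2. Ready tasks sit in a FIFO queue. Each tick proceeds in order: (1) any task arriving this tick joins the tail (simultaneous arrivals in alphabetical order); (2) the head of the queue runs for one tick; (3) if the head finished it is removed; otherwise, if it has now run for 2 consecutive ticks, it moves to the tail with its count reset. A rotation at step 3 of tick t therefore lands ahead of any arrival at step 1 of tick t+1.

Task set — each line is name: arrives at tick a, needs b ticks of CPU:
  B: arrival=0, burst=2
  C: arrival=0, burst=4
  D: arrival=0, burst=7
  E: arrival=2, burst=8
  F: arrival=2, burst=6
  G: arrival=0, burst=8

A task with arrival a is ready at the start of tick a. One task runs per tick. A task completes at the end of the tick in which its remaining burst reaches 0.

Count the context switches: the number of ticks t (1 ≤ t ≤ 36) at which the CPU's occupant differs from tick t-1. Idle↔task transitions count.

t=0: queue=[B,C,D,G] q_used=0 → run B
t=1: queue=[B,C,D,G] q_used=1 → run B
t=2: queue=[C,D,G,E,F] q_used=0 → run C
t=3: queue=[C,D,G,E,F] q_used=1 → run C
t=4: queue=[D,G,E,F,C] q_used=0 → run D
t=5: queue=[D,G,E,F,C] q_used=1 → run D
t=6: queue=[G,E,F,C,D] q_used=0 → run G
t=7: queue=[G,E,F,C,D] q_used=1 → run G
t=8: queue=[E,F,C,D,G] q_used=0 → run E
t=9: queue=[E,F,C,D,G] q_used=1 → run E
t=10: queue=[F,C,D,G,E] q_used=0 → run F
t=11: queue=[F,C,D,G,E] q_used=1 → run F
t=12: queue=[C,D,G,E,F] q_used=0 → run C
t=13: queue=[C,D,G,E,F] q_used=1 → run C
t=14: queue=[D,G,E,F] q_used=0 → run D
t=15: queue=[D,G,E,F] q_used=1 → run D
t=16: queue=[G,E,F,D] q_used=0 → run G
t=17: queue=[G,E,F,D] q_used=1 → run G
t=18: queue=[E,F,D,G] q_used=0 → run E
t=19: queue=[E,F,D,G] q_used=1 → run E
t=20: queue=[F,D,G,E] q_used=0 → run F
t=21: queue=[F,D,G,E] q_used=1 → run F
t=22: queue=[D,G,E,F] q_used=0 → run D
t=23: queue=[D,G,E,F] q_used=1 → run D
t=24: queue=[G,E,F,D] q_used=0 → run G
t=25: queue=[G,E,F,D] q_used=1 → run G
t=26: queue=[E,F,D,G] q_used=0 → run E
t=27: queue=[E,F,D,G] q_used=1 → run E
t=28: queue=[F,D,G,E] q_used=0 → run F
t=29: queue=[F,D,G,E] q_used=1 → run F
t=30: queue=[D,G,E] q_used=0 → run D
t=31: queue=[G,E] q_used=0 → run G
t=32: queue=[G,E] q_used=1 → run G
t=33: queue=[E] q_used=0 → run E
t=34: queue=[E] q_used=1 → run E
t=35: (idle)
t=36: (idle)

context switches = 18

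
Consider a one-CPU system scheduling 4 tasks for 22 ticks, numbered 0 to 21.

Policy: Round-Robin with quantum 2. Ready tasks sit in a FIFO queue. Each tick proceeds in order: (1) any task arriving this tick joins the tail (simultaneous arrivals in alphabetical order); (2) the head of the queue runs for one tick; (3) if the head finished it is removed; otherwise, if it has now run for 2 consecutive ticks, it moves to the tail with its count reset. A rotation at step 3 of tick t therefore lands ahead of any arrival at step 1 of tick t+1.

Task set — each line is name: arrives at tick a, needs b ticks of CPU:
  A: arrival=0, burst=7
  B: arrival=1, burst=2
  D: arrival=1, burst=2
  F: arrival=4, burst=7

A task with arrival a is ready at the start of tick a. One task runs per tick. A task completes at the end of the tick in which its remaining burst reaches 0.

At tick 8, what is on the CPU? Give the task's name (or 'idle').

running at tick 8 = F

t=0: queue=[A] q_used=0 → run A
t=1: queue=[A,B,D] q_used=1 → run A
t=2: queue=[B,D,A] q_used=0 → run B
t=3: queue=[B,D,A] q_used=1 → run B
t=4: queue=[D,A,F] q_used=0 → run D
t=5: queue=[D,A,F] q_used=1 → run D
t=6: queue=[A,F] q_used=0 → run A
t=7: queue=[A,F] q_used=1 → run A
t=8: queue=[F,A] q_used=0 → run F
t=9: queue=[F,A] q_used=1 → run F
t=10: queue=[A,F] q_used=0 → run A
t=11: queue=[A,F] q_used=1 → run A
t=12: queue=[F,A] q_used=0 → run F
t=13: queue=[F,A] q_used=1 → run F
t=14: queue=[A,F] q_used=0 → run A
t=15: queue=[F] q_used=0 → run F
t=16: queue=[F] q_used=1 → run F
t=17: queue=[F] q_used=0 → run F
t=18: (idle)
t=19: (idle)
t=20: (idle)
t=21: (idle)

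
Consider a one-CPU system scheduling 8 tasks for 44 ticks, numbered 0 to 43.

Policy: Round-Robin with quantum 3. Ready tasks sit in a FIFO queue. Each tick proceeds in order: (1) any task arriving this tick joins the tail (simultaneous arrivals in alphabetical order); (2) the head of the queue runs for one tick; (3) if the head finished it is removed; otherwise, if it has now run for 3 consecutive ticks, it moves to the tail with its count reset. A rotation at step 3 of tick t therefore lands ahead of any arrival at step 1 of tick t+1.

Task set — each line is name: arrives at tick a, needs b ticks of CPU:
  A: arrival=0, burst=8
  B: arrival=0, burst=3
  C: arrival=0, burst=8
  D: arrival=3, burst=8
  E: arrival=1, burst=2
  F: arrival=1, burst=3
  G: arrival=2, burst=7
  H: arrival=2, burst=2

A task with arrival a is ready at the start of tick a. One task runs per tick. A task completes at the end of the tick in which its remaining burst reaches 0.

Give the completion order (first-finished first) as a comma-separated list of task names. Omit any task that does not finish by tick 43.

completion order = B, E, F, H, A, C, G, D

t=0: queue=[A,B,C] q_used=0 → run A
t=1: queue=[A,B,C,E,F] q_used=1 → run A
t=2: queue=[A,B,C,E,F,G,H] q_used=2 → run A
t=3: queue=[B,C,E,F,G,H,A,D] q_used=0 → run B
t=4: queue=[B,C,E,F,G,H,A,D] q_used=1 → run B
t=5: queue=[B,C,E,F,G,H,A,D] q_used=2 → run B
t=6: queue=[C,E,F,G,H,A,D] q_used=0 → run C
t=7: queue=[C,E,F,G,H,A,D] q_used=1 → run C
t=8: queue=[C,E,F,G,H,A,D] q_used=2 → run C
t=9: queue=[E,F,G,H,A,D,C] q_used=0 → run E
t=10: queue=[E,F,G,H,A,D,C] q_used=1 → run E
t=11: queue=[F,G,H,A,D,C] q_used=0 → run F
t=12: queue=[F,G,H,A,D,C] q_used=1 → run F
t=13: queue=[F,G,H,A,D,C] q_used=2 → run F
t=14: queue=[G,H,A,D,C] q_used=0 → run G
t=15: queue=[G,H,A,D,C] q_used=1 → run G
t=16: queue=[G,H,A,D,C] q_used=2 → run G
t=17: queue=[H,A,D,C,G] q_used=0 → run H
t=18: queue=[H,A,D,C,G] q_used=1 → run H
t=19: queue=[A,D,C,G] q_used=0 → run A
t=20: queue=[A,D,C,G] q_used=1 → run A
t=21: queue=[A,D,C,G] q_used=2 → run A
t=22: queue=[D,C,G,A] q_used=0 → run D
t=23: queue=[D,C,G,A] q_used=1 → run D
t=24: queue=[D,C,G,A] q_used=2 → run D
t=25: queue=[C,G,A,D] q_used=0 → run C
t=26: queue=[C,G,A,D] q_used=1 → run C
t=27: queue=[C,G,A,D] q_used=2 → run C
t=28: queue=[G,A,D,C] q_used=0 → run G
t=29: queue=[G,A,D,C] q_used=1 → run G
t=30: queue=[G,A,D,C] q_used=2 → run G
t=31: queue=[A,D,C,G] q_used=0 → run A
t=32: queue=[A,D,C,G] q_used=1 → run A
t=33: queue=[D,C,G] q_used=0 → run D
t=34: queue=[D,C,G] q_used=1 → run D
t=35: queue=[D,C,G] q_used=2 → run D
t=36: queue=[C,G,D] q_used=0 → run C
t=37: queue=[C,G,D] q_used=1 → run C
t=38: queue=[G,D] q_used=0 → run G
t=39: queue=[D] q_used=0 → run D
t=40: queue=[D] q_used=1 → run D
t=41: (idle)
t=42: (idle)
t=43: (idle)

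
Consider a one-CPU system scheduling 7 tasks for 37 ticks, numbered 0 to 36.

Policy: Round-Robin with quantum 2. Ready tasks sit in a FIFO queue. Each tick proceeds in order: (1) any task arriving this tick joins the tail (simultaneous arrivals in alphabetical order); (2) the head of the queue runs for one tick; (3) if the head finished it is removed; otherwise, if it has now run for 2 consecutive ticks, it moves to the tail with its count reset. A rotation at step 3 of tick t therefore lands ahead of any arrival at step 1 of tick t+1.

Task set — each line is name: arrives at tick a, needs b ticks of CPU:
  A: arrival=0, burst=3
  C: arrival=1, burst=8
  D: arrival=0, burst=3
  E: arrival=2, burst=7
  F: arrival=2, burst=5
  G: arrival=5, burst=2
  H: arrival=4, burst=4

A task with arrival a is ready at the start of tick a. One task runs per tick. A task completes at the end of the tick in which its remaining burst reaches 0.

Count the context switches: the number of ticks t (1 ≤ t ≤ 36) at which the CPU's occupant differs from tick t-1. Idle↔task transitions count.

t=0: queue=[A,D] q_used=0 → run A
t=1: queue=[A,D,C] q_used=1 → run A
t=2: queue=[D,C,A,E,F] q_used=0 → run D
t=3: queue=[D,C,A,E,F] q_used=1 → run D
t=4: queue=[C,A,E,F,D,H] q_used=0 → run C
t=5: queue=[C,A,E,F,D,H,G] q_used=1 → run C
t=6: queue=[A,E,F,D,H,G,C] q_used=0 → run A
t=7: queue=[E,F,D,H,G,C] q_used=0 → run E
t=8: queue=[E,F,D,H,G,C] q_used=1 → run E
t=9: queue=[F,D,H,G,C,E] q_used=0 → run F
t=10: queue=[F,D,H,G,C,E] q_used=1 → run F
t=11: queue=[D,H,G,C,E,F] q_used=0 → run D
t=12: queue=[H,G,C,E,F] q_used=0 → run H
t=13: queue=[H,G,C,E,F] q_used=1 → run H
t=14: queue=[G,C,E,F,H] q_used=0 → run G
t=15: queue=[G,C,E,F,H] q_used=1 → run G
t=16: queue=[C,E,F,H] q_used=0 → run C
t=17: queue=[C,E,F,H] q_used=1 → run C
t=18: queue=[E,F,H,C] q_used=0 → run E
t=19: queue=[E,F,H,C] q_used=1 → run E
t=20: queue=[F,H,C,E] q_used=0 → run F
t=21: queue=[F,H,C,E] q_used=1 → run F
t=22: queue=[H,C,E,F] q_used=0 → run H
t=23: queue=[H,C,E,F] q_used=1 → run H
t=24: queue=[C,E,F] q_used=0 → run C
t=25: queue=[C,E,F] q_used=1 → run C
t=26: queue=[E,F,C] q_used=0 → run E
t=27: queue=[E,F,C] q_used=1 → run E
t=28: queue=[F,C,E] q_used=0 → run F
t=29: queue=[C,E] q_used=0 → run C
t=30: queue=[C,E] q_used=1 → run C
t=31: queue=[E] q_used=0 → run E
t=32: (idle)
t=33: (idle)
t=34: (idle)
t=35: (idle)
t=36: (idle)

context switches = 18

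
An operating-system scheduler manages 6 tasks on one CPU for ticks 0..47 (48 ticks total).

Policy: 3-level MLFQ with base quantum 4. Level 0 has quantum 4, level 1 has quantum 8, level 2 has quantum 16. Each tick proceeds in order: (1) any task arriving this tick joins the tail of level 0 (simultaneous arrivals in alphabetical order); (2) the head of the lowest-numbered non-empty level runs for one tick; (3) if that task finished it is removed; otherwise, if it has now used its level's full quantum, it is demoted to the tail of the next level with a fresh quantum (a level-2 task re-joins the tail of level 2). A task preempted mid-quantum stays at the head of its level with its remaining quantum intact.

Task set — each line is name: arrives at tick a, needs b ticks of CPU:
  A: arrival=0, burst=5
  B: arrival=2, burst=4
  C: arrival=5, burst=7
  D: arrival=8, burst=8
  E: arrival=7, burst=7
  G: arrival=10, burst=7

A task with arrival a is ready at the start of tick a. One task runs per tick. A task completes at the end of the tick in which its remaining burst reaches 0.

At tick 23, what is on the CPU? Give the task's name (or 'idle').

running at tick 23 = G

t=0: L0/L1/L2 = A/-/- → run A
t=1: L0/L1/L2 = A/-/- → run A
t=2: L0/L1/L2 = AB/-/- → run A
t=3: L0/L1/L2 = AB/-/- → run A
t=4: L0/L1/L2 = B/A/- → run B
t=5: L0/L1/L2 = BC/A/- → run B
t=6: L0/L1/L2 = BC/A/- → run B
t=7: L0/L1/L2 = BCE/A/- → run B
t=8: L0/L1/L2 = CED/A/- → run C
t=9: L0/L1/L2 = CED/A/- → run C
t=10: L0/L1/L2 = CEDG/A/- → run C
t=11: L0/L1/L2 = CEDG/A/- → run C
t=12: L0/L1/L2 = EDG/AC/- → run E
t=13: L0/L1/L2 = EDG/AC/- → run E
t=14: L0/L1/L2 = EDG/AC/- → run E
t=15: L0/L1/L2 = EDG/AC/- → run E
t=16: L0/L1/L2 = DG/ACE/- → run D
t=17: L0/L1/L2 = DG/ACE/- → run D
t=18: L0/L1/L2 = DG/ACE/- → run D
t=19: L0/L1/L2 = DG/ACE/- → run D
t=20: L0/L1/L2 = G/ACED/- → run G
t=21: L0/L1/L2 = G/ACED/- → run G
t=22: L0/L1/L2 = G/ACED/- → run G
t=23: L0/L1/L2 = G/ACED/- → run G
t=24: L0/L1/L2 = -/ACEDG/- → run A
t=25: L0/L1/L2 = -/CEDG/- → run C
t=26: L0/L1/L2 = -/CEDG/- → run C
t=27: L0/L1/L2 = -/CEDG/- → run C
t=28: L0/L1/L2 = -/EDG/- → run E
t=29: L0/L1/L2 = -/EDG/- → run E
t=30: L0/L1/L2 = -/EDG/- → run E
t=31: L0/L1/L2 = -/DG/- → run D
t=32: L0/L1/L2 = -/DG/- → run D
t=33: L0/L1/L2 = -/DG/- → run D
t=34: L0/L1/L2 = -/DG/- → run D
t=35: L0/L1/L2 = -/G/- → run G
t=36: L0/L1/L2 = -/G/- → run G
t=37: L0/L1/L2 = -/G/- → run G
t=38: (idle)
t=39: (idle)
t=40: (idle)
t=41: (idle)
t=42: (idle)
t=43: (idle)
t=44: (idle)
t=45: (idle)
t=46: (idle)
t=47: (idle)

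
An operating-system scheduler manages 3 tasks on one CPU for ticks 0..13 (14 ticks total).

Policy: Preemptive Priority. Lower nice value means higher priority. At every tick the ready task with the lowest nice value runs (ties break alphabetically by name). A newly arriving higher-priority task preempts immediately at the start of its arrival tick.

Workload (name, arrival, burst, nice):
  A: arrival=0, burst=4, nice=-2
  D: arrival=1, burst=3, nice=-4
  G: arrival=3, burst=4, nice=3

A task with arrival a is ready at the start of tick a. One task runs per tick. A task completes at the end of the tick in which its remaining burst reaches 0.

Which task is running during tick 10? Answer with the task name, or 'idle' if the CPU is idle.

running at tick 10 = G

t=0: ready={A} → run A
t=1: ready={A,D} → run D
t=2: ready={A,D} → run D
t=3: ready={A,D,G} → run D
t=4: ready={A,G} → run A
t=5: ready={A,G} → run A
t=6: ready={A,G} → run A
t=7: ready={G} → run G
t=8: ready={G} → run G
t=9: ready={G} → run G
t=10: ready={G} → run G
t=11: (idle)
t=12: (idle)
t=13: (idle)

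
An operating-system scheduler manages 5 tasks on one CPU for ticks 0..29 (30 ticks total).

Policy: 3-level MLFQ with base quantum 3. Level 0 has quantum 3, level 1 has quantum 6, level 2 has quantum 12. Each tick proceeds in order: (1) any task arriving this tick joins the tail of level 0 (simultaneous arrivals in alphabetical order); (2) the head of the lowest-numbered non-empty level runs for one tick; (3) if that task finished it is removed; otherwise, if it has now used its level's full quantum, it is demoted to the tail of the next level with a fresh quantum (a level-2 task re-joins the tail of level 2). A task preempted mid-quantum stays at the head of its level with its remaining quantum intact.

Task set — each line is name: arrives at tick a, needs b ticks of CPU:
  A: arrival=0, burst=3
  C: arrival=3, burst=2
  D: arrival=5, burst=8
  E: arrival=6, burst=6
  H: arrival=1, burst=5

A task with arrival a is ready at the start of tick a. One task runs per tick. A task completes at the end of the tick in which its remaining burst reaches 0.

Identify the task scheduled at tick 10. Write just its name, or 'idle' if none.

t=0: L0/L1/L2 = A/-/- → run A
t=1: L0/L1/L2 = AH/-/- → run A
t=2: L0/L1/L2 = AH/-/- → run A
t=3: L0/L1/L2 = HC/-/- → run H
t=4: L0/L1/L2 = HC/-/- → run H
t=5: L0/L1/L2 = HCD/-/- → run H
t=6: L0/L1/L2 = CDE/H/- → run C
t=7: L0/L1/L2 = CDE/H/- → run C
t=8: L0/L1/L2 = DE/H/- → run D
t=9: L0/L1/L2 = DE/H/- → run D
t=10: L0/L1/L2 = DE/H/- → run D
t=11: L0/L1/L2 = E/HD/- → run E
t=12: L0/L1/L2 = E/HD/- → run E
t=13: L0/L1/L2 = E/HD/- → run E
t=14: L0/L1/L2 = -/HDE/- → run H
t=15: L0/L1/L2 = -/HDE/- → run H
t=16: L0/L1/L2 = -/DE/- → run D
t=17: L0/L1/L2 = -/DE/- → run D
t=18: L0/L1/L2 = -/DE/- → run D
t=19: L0/L1/L2 = -/DE/- → run D
t=20: L0/L1/L2 = -/DE/- → run D
t=21: L0/L1/L2 = -/E/- → run E
t=22: L0/L1/L2 = -/E/- → run E
t=23: L0/L1/L2 = -/E/- → run E
t=24: (idle)
t=25: (idle)
t=26: (idle)
t=27: (idle)
t=28: (idle)
t=29: (idle)

running at tick 10 = D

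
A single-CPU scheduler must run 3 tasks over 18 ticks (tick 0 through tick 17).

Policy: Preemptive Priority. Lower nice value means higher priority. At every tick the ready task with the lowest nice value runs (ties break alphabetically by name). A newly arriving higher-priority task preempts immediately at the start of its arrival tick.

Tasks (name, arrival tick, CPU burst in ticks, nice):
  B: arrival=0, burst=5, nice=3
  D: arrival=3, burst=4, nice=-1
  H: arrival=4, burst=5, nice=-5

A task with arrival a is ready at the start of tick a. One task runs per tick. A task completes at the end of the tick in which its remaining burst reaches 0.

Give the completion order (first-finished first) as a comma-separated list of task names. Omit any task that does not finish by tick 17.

completion order = H, D, B

t=0: ready={B} → run B
t=1: ready={B} → run B
t=2: ready={B} → run B
t=3: ready={B,D} → run D
t=4: ready={B,D,H} → run H
t=5: ready={B,D,H} → run H
t=6: ready={B,D,H} → run H
t=7: ready={B,D,H} → run H
t=8: ready={B,D,H} → run H
t=9: ready={B,D} → run D
t=10: ready={B,D} → run D
t=11: ready={B,D} → run D
t=12: ready={B} → run B
t=13: ready={B} → run B
t=14: (idle)
t=15: (idle)
t=16: (idle)
t=17: (idle)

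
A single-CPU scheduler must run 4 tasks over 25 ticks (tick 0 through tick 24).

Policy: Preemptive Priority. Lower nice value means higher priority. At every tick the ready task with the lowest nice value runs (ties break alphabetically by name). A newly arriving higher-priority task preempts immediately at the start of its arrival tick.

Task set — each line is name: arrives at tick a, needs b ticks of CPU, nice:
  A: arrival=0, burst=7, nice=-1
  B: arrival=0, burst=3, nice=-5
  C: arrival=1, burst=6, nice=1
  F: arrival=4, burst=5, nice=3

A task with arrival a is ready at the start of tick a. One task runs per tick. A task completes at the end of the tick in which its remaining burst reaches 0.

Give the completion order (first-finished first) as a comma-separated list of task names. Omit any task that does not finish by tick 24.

t=0: ready={A,B} → run B
t=1: ready={A,B,C} → run B
t=2: ready={A,B,C} → run B
t=3: ready={A,C} → run A
t=4: ready={A,C,F} → run A
t=5: ready={A,C,F} → run A
t=6: ready={A,C,F} → run A
t=7: ready={A,C,F} → run A
t=8: ready={A,C,F} → run A
t=9: ready={A,C,F} → run A
t=10: ready={C,F} → run C
t=11: ready={C,F} → run C
t=12: ready={C,F} → run C
t=13: ready={C,F} → run C
t=14: ready={C,F} → run C
t=15: ready={C,F} → run C
t=16: ready={F} → run F
t=17: ready={F} → run F
t=18: ready={F} → run F
t=19: ready={F} → run F
t=20: ready={F} → run F
t=21: (idle)
t=22: (idle)
t=23: (idle)
t=24: (idle)

completion order = B, A, C, F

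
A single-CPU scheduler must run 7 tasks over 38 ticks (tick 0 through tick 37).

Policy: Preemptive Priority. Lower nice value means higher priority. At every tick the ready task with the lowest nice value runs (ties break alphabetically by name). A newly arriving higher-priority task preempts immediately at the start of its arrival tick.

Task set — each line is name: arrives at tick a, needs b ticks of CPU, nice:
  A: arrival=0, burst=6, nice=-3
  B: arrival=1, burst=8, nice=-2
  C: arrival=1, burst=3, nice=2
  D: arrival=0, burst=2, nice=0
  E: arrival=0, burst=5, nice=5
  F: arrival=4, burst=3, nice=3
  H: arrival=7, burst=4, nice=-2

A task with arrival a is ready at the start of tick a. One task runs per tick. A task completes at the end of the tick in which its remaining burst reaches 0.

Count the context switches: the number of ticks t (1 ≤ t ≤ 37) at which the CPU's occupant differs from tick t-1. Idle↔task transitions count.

t=0: ready={A,D,E} → run A
t=1: ready={A,B,C,D,E} → run A
t=2: ready={A,B,C,D,E} → run A
t=3: ready={A,B,C,D,E} → run A
t=4: ready={A,B,C,D,E,F} → run A
t=5: ready={A,B,C,D,E,F} → run A
t=6: ready={B,C,D,E,F} → run B
t=7: ready={B,C,D,E,F,H} → run B
t=8: ready={B,C,D,E,F,H} → run B
t=9: ready={B,C,D,E,F,H} → run B
t=10: ready={B,C,D,E,F,H} → run B
t=11: ready={B,C,D,E,F,H} → run B
t=12: ready={B,C,D,E,F,H} → run B
t=13: ready={B,C,D,E,F,H} → run B
t=14: ready={C,D,E,F,H} → run H
t=15: ready={C,D,E,F,H} → run H
t=16: ready={C,D,E,F,H} → run H
t=17: ready={C,D,E,F,H} → run H
t=18: ready={C,D,E,F} → run D
t=19: ready={C,D,E,F} → run D
t=20: ready={C,E,F} → run C
t=21: ready={C,E,F} → run C
t=22: ready={C,E,F} → run C
t=23: ready={E,F} → run F
t=24: ready={E,F} → run F
t=25: ready={E,F} → run F
t=26: ready={E} → run E
t=27: ready={E} → run E
t=28: ready={E} → run E
t=29: ready={E} → run E
t=30: ready={E} → run E
t=31: (idle)
t=32: (idle)
t=33: (idle)
t=34: (idle)
t=35: (idle)
t=36: (idle)
t=37: (idle)

context switches = 7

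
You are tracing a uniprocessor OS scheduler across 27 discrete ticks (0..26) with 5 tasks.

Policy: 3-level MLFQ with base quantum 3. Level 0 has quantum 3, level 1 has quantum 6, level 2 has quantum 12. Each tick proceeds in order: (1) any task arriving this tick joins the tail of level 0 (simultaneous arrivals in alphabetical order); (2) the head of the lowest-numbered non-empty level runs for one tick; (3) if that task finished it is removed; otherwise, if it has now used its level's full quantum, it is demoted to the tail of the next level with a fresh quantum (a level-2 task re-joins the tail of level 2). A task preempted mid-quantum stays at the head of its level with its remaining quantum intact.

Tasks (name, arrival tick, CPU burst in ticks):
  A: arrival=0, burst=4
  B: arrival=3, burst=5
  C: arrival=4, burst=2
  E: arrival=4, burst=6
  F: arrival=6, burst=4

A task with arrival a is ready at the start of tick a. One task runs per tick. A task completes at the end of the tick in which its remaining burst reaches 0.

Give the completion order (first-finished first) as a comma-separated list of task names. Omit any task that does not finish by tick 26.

t=0: L0/L1/L2 = A/-/- → run A
t=1: L0/L1/L2 = A/-/- → run A
t=2: L0/L1/L2 = A/-/- → run A
t=3: L0/L1/L2 = B/A/- → run B
t=4: L0/L1/L2 = BCE/A/- → run B
t=5: L0/L1/L2 = BCE/A/- → run B
t=6: L0/L1/L2 = CEF/AB/- → run C
t=7: L0/L1/L2 = CEF/AB/- → run C
t=8: L0/L1/L2 = EF/AB/- → run E
t=9: L0/L1/L2 = EF/AB/- → run E
t=10: L0/L1/L2 = EF/AB/- → run E
t=11: L0/L1/L2 = F/ABE/- → run F
t=12: L0/L1/L2 = F/ABE/- → run F
t=13: L0/L1/L2 = F/ABE/- → run F
t=14: L0/L1/L2 = -/ABEF/- → run A
t=15: L0/L1/L2 = -/BEF/- → run B
t=16: L0/L1/L2 = -/BEF/- → run B
t=17: L0/L1/L2 = -/EF/- → run E
t=18: L0/L1/L2 = -/EF/- → run E
t=19: L0/L1/L2 = -/EF/- → run E
t=20: L0/L1/L2 = -/F/- → run F
t=21: (idle)
t=22: (idle)
t=23: (idle)
t=24: (idle)
t=25: (idle)
t=26: (idle)

completion order = C, A, B, E, F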